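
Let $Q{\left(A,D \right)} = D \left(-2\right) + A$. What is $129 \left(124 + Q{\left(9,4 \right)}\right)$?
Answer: $16125$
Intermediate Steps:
$Q{\left(A,D \right)} = A - 2 D$ ($Q{\left(A,D \right)} = - 2 D + A = A - 2 D$)
$129 \left(124 + Q{\left(9,4 \right)}\right) = 129 \left(124 + \left(9 - 8\right)\right) = 129 \left(124 + 1\right) = 129 \cdot 125 = 16125$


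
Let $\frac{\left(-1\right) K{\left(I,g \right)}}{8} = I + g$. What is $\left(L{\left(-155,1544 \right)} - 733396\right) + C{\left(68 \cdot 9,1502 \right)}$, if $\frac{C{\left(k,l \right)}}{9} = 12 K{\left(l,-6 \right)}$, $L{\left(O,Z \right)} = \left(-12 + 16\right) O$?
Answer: $-2026560$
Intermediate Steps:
$K{\left(I,g \right)} = - 8 I - 8 g$ ($K{\left(I,g \right)} = - 8 \left(I + g\right) = - 8 I - 8 g$)
$L{\left(O,Z \right)} = 4 O$
$C{\left(k,l \right)} = 5184 - 864 l$ ($C{\left(k,l \right)} = 9 \cdot 12 \left(- 8 l - -48\right) = 9 \cdot 12 \left(- 8 l + 48\right) = 9 \cdot 12 \left(48 - 8 l\right) = 9 \left(576 - 96 l\right) = 5184 - 864 l$)
$\left(L{\left(-155,1544 \right)} - 733396\right) + C{\left(68 \cdot 9,1502 \right)} = \left(4 \left(-155\right) - 733396\right) + \left(5184 - 1297728\right) = \left(-620 - 733396\right) + \left(5184 - 1297728\right) = -734016 - 1292544 = -2026560$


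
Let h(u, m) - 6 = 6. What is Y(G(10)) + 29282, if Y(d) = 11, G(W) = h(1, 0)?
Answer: 29293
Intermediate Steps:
h(u, m) = 12 (h(u, m) = 6 + 6 = 12)
G(W) = 12
Y(G(10)) + 29282 = 11 + 29282 = 29293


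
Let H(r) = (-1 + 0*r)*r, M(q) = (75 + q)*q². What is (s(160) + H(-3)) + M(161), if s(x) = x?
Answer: 6117519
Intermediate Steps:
M(q) = q²*(75 + q)
H(r) = -r (H(r) = (-1 + 0)*r = -r)
(s(160) + H(-3)) + M(161) = (160 - 1*(-3)) + 161²*(75 + 161) = (160 + 3) + 25921*236 = 163 + 6117356 = 6117519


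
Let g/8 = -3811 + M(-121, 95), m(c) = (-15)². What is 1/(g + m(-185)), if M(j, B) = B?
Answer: -1/29503 ≈ -3.3895e-5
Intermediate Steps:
m(c) = 225
g = -29728 (g = 8*(-3811 + 95) = 8*(-3716) = -29728)
1/(g + m(-185)) = 1/(-29728 + 225) = 1/(-29503) = -1/29503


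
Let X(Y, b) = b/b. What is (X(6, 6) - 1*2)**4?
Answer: 1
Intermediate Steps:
X(Y, b) = 1
(X(6, 6) - 1*2)**4 = (1 - 1*2)**4 = (1 - 2)**4 = (-1)**4 = 1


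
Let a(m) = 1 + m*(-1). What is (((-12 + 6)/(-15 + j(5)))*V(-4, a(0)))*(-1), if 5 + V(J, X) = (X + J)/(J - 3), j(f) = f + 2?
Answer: 24/7 ≈ 3.4286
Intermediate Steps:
j(f) = 2 + f
a(m) = 1 - m
V(J, X) = -5 + (J + X)/(-3 + J) (V(J, X) = -5 + (X + J)/(J - 3) = -5 + (J + X)/(-3 + J))
(((-12 + 6)/(-15 + j(5)))*V(-4, a(0)))*(-1) = (((-12 + 6)/(-15 + (2 + 5)))*((15 + (1 - 1*0) - 4*(-4))/(-3 - 4)))*(-1) = ((-6/(-15 + 7))*((15 + (1 + 0) + 16)/(-7)))*(-1) = ((-6/(-8))*(-(15 + 1 + 16)/7))*(-1) = ((-6*(-⅛))*(-⅐*32))*(-1) = ((¾)*(-32/7))*(-1) = -24/7*(-1) = 24/7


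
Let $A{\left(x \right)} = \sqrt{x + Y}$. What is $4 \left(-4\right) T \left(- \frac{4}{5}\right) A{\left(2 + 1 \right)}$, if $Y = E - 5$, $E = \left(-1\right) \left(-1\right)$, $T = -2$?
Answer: $- \frac{128 i}{5} \approx - 25.6 i$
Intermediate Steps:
$E = 1$
$Y = -4$ ($Y = 1 - 5 = -4$)
$A{\left(x \right)} = \sqrt{-4 + x}$ ($A{\left(x \right)} = \sqrt{x - 4} = \sqrt{-4 + x}$)
$4 \left(-4\right) T \left(- \frac{4}{5}\right) A{\left(2 + 1 \right)} = 4 \left(-4\right) \left(-2\right) \left(- \frac{4}{5}\right) \sqrt{-4 + \left(2 + 1\right)} = \left(-16\right) \left(-2\right) \left(\left(-4\right) \frac{1}{5}\right) \sqrt{-4 + 3} = 32 \left(- \frac{4}{5}\right) \sqrt{-1} = - \frac{128 i}{5}$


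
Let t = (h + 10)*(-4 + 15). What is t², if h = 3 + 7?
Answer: 48400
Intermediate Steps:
h = 10
t = 220 (t = (10 + 10)*(-4 + 15) = 20*11 = 220)
t² = 220² = 48400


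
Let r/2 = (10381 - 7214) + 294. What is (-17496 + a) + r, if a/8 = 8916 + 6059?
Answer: 109226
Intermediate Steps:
a = 119800 (a = 8*(8916 + 6059) = 8*14975 = 119800)
r = 6922 (r = 2*((10381 - 7214) + 294) = 2*(3167 + 294) = 2*3461 = 6922)
(-17496 + a) + r = (-17496 + 119800) + 6922 = 102304 + 6922 = 109226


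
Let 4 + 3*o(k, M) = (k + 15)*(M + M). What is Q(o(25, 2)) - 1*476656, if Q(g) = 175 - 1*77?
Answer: -476558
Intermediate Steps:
o(k, M) = -4/3 + 2*M*(15 + k)/3 (o(k, M) = -4/3 + ((k + 15)*(M + M))/3 = -4/3 + ((15 + k)*(2*M))/3 = -4/3 + (2*M*(15 + k))/3 = -4/3 + 2*M*(15 + k)/3)
Q(g) = 98 (Q(g) = 175 - 77 = 98)
Q(o(25, 2)) - 1*476656 = 98 - 1*476656 = 98 - 476656 = -476558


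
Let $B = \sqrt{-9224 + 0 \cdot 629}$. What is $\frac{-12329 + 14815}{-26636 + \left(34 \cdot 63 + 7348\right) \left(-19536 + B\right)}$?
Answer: $- \frac{57620283017}{4297827749616822} - \frac{5898035 i \sqrt{2306}}{4297827749616822} \approx -1.3407 \cdot 10^{-5} - 6.59 \cdot 10^{-8} i$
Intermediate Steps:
$B = 2 i \sqrt{2306}$ ($B = \sqrt{-9224 + 0} = \sqrt{-9224} = 2 i \sqrt{2306} \approx 96.042 i$)
$\frac{-12329 + 14815}{-26636 + \left(34 \cdot 63 + 7348\right) \left(-19536 + B\right)} = \frac{-12329 + 14815}{-26636 + \left(34 \cdot 63 + 7348\right) \left(-19536 + 2 i \sqrt{2306}\right)} = \frac{2486}{-26636 + \left(2142 + 7348\right) \left(-19536 + 2 i \sqrt{2306}\right)} = \frac{2486}{-26636 + 9490 \left(-19536 + 2 i \sqrt{2306}\right)} = \frac{2486}{-26636 - \left(185396640 - 18980 i \sqrt{2306}\right)} = \frac{2486}{-185423276 + 18980 i \sqrt{2306}}$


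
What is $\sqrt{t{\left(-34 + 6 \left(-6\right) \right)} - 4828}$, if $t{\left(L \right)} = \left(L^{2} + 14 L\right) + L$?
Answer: $i \sqrt{978} \approx 31.273 i$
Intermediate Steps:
$t{\left(L \right)} = L^{2} + 15 L$
$\sqrt{t{\left(-34 + 6 \left(-6\right) \right)} - 4828} = \sqrt{\left(-34 + 6 \left(-6\right)\right) \left(15 + \left(-34 + 6 \left(-6\right)\right)\right) - 4828} = \sqrt{\left(-34 - 36\right) \left(15 - 70\right) - 4828} = \sqrt{- 70 \left(15 - 70\right) - 4828} = \sqrt{\left(-70\right) \left(-55\right) - 4828} = \sqrt{3850 - 4828} = \sqrt{-978} = i \sqrt{978}$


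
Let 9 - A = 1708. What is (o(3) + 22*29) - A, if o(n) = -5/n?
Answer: 7006/3 ≈ 2335.3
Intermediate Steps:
A = -1699 (A = 9 - 1*1708 = 9 - 1708 = -1699)
(o(3) + 22*29) - A = (-5/3 + 22*29) - 1*(-1699) = (-5*⅓ + 638) + 1699 = (-5/3 + 638) + 1699 = 1909/3 + 1699 = 7006/3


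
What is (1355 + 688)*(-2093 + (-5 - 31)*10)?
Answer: -5011479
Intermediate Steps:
(1355 + 688)*(-2093 + (-5 - 31)*10) = 2043*(-2093 - 36*10) = 2043*(-2093 - 360) = 2043*(-2453) = -5011479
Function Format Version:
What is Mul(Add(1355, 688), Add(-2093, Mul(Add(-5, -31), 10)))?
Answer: -5011479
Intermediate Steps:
Mul(Add(1355, 688), Add(-2093, Mul(Add(-5, -31), 10))) = Mul(2043, Add(-2093, Mul(-36, 10))) = Mul(2043, Add(-2093, -360)) = Mul(2043, -2453) = -5011479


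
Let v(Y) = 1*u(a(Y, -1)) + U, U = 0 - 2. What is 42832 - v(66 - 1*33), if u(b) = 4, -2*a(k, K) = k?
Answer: 42830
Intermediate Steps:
a(k, K) = -k/2
U = -2
v(Y) = 2 (v(Y) = 1*4 - 2 = 4 - 2 = 2)
42832 - v(66 - 1*33) = 42832 - 1*2 = 42832 - 2 = 42830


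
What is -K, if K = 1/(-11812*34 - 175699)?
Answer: 1/577307 ≈ 1.7322e-6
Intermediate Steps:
K = -1/577307 (K = 1/(-401608 - 175699) = 1/(-577307) = -1/577307 ≈ -1.7322e-6)
-K = -1*(-1/577307) = 1/577307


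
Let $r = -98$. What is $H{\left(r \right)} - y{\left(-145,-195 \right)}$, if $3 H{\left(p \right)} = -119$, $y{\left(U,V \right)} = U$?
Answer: $\frac{316}{3} \approx 105.33$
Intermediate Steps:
$H{\left(p \right)} = - \frac{119}{3}$ ($H{\left(p \right)} = \frac{1}{3} \left(-119\right) = - \frac{119}{3}$)
$H{\left(r \right)} - y{\left(-145,-195 \right)} = - \frac{119}{3} - -145 = - \frac{119}{3} + 145 = \frac{316}{3}$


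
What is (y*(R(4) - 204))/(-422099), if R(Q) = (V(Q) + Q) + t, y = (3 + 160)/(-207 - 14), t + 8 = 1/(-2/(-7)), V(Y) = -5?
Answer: -68297/186567758 ≈ -0.00036607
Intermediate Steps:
t = -9/2 (t = -8 + 1/(-2/(-7)) = -8 + 1/(-2*(-⅐)) = -8 + 1/(2/7) = -8 + 7/2 = -9/2 ≈ -4.5000)
y = -163/221 (y = 163/(-221) = 163*(-1/221) = -163/221 ≈ -0.73756)
R(Q) = -19/2 + Q (R(Q) = (-5 + Q) - 9/2 = -19/2 + Q)
(y*(R(4) - 204))/(-422099) = -163*((-19/2 + 4) - 204)/221/(-422099) = -163*(-11/2 - 204)/221*(-1/422099) = -163/221*(-419/2)*(-1/422099) = (68297/442)*(-1/422099) = -68297/186567758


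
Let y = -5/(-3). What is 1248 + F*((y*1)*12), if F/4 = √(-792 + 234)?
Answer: 1248 + 240*I*√62 ≈ 1248.0 + 1889.8*I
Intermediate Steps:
y = 5/3 (y = -5*(-⅓) = 5/3 ≈ 1.6667)
F = 12*I*√62 (F = 4*√(-792 + 234) = 4*√(-558) = 4*(3*I*√62) = 12*I*√62 ≈ 94.488*I)
1248 + F*((y*1)*12) = 1248 + (12*I*√62)*(((5/3)*1)*12) = 1248 + (12*I*√62)*((5/3)*12) = 1248 + (12*I*√62)*20 = 1248 + 240*I*√62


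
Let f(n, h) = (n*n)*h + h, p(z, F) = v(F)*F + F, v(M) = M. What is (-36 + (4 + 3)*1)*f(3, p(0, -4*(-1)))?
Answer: -5800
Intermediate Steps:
p(z, F) = F + F² (p(z, F) = F*F + F = F² + F = F + F²)
f(n, h) = h + h*n² (f(n, h) = n²*h + h = h*n² + h = h + h*n²)
(-36 + (4 + 3)*1)*f(3, p(0, -4*(-1))) = (-36 + (4 + 3)*1)*(((-4*(-1))*(1 - 4*(-1)))*(1 + 3²)) = (-36 + 7*1)*((4*(1 + 4))*(1 + 9)) = (-36 + 7)*((4*5)*10) = -580*10 = -29*200 = -5800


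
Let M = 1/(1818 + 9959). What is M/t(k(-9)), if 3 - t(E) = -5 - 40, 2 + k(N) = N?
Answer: 1/565296 ≈ 1.7690e-6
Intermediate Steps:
k(N) = -2 + N
t(E) = 48 (t(E) = 3 - (-5 - 40) = 3 - 1*(-45) = 3 + 45 = 48)
M = 1/11777 ≈ 8.4911e-5
M/t(k(-9)) = (1/11777)/48 = (1/11777)*(1/48) = 1/565296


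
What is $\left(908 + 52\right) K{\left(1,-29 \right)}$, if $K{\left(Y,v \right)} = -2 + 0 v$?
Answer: $-1920$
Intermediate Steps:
$K{\left(Y,v \right)} = -2$ ($K{\left(Y,v \right)} = -2 + 0 = -2$)
$\left(908 + 52\right) K{\left(1,-29 \right)} = \left(908 + 52\right) \left(-2\right) = 960 \left(-2\right) = -1920$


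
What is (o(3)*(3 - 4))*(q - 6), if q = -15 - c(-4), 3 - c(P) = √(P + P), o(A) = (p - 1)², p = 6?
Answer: 600 - 50*I*√2 ≈ 600.0 - 70.711*I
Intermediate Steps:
o(A) = 25 (o(A) = (6 - 1)² = 5² = 25)
c(P) = 3 - √2*√P (c(P) = 3 - √(P + P) = 3 - √(2*P) = 3 - √2*√P)
q = -18 + 2*I*√2 (q = -15 - (3 - √2*√(-4)) = -15 - (3 - √2*2*I) = -15 - (3 - 2*I*√2) = -15 + (-3 + 2*I*√2) = -18 + 2*I*√2 ≈ -18.0 + 2.8284*I)
(o(3)*(3 - 4))*(q - 6) = (25*(3 - 4))*((-18 + 2*I*√2) - 6) = (25*(-1))*(-24 + 2*I*√2) = -25*(-24 + 2*I*√2) = 600 - 50*I*√2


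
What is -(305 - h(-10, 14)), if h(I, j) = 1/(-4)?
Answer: -1221/4 ≈ -305.25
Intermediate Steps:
h(I, j) = -1/4
-(305 - h(-10, 14)) = -(305 - 1*(-1/4)) = -(305 + 1/4) = -1*1221/4 = -1221/4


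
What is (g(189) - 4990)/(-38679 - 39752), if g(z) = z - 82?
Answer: 4883/78431 ≈ 0.062259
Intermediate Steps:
g(z) = -82 + z
(g(189) - 4990)/(-38679 - 39752) = ((-82 + 189) - 4990)/(-38679 - 39752) = (107 - 4990)/(-78431) = -4883*(-1/78431) = 4883/78431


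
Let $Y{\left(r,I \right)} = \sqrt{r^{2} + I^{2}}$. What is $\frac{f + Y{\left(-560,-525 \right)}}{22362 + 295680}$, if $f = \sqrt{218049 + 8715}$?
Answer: $\frac{\sqrt{6299}}{53007} + \frac{35 \sqrt{481}}{318042} \approx 0.0039108$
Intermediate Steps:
$f = 6 \sqrt{6299}$ ($f = \sqrt{226764} = 6 \sqrt{6299} \approx 476.2$)
$Y{\left(r,I \right)} = \sqrt{I^{2} + r^{2}}$
$\frac{f + Y{\left(-560,-525 \right)}}{22362 + 295680} = \frac{6 \sqrt{6299} + \sqrt{\left(-525\right)^{2} + \left(-560\right)^{2}}}{22362 + 295680} = \frac{6 \sqrt{6299} + \sqrt{275625 + 313600}}{318042} = \left(6 \sqrt{6299} + \sqrt{589225}\right) \frac{1}{318042} = \left(6 \sqrt{6299} + 35 \sqrt{481}\right) \frac{1}{318042} = \frac{\sqrt{6299}}{53007} + \frac{35 \sqrt{481}}{318042}$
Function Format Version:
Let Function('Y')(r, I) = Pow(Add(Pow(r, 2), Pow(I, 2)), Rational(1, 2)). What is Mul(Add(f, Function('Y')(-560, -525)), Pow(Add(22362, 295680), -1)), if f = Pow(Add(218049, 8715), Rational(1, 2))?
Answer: Add(Mul(Rational(1, 53007), Pow(6299, Rational(1, 2))), Mul(Rational(35, 318042), Pow(481, Rational(1, 2)))) ≈ 0.0039108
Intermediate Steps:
f = Mul(6, Pow(6299, Rational(1, 2))) (f = Pow(226764, Rational(1, 2)) = Mul(6, Pow(6299, Rational(1, 2))) ≈ 476.20)
Function('Y')(r, I) = Pow(Add(Pow(I, 2), Pow(r, 2)), Rational(1, 2))
Mul(Add(f, Function('Y')(-560, -525)), Pow(Add(22362, 295680), -1)) = Mul(Add(Mul(6, Pow(6299, Rational(1, 2))), Pow(Add(Pow(-525, 2), Pow(-560, 2)), Rational(1, 2))), Pow(Add(22362, 295680), -1)) = Mul(Add(Mul(6, Pow(6299, Rational(1, 2))), Pow(Add(275625, 313600), Rational(1, 2))), Pow(318042, -1)) = Mul(Add(Mul(6, Pow(6299, Rational(1, 2))), Pow(589225, Rational(1, 2))), Rational(1, 318042)) = Mul(Add(Mul(6, Pow(6299, Rational(1, 2))), Mul(35, Pow(481, Rational(1, 2)))), Rational(1, 318042)) = Add(Mul(Rational(1, 53007), Pow(6299, Rational(1, 2))), Mul(Rational(35, 318042), Pow(481, Rational(1, 2))))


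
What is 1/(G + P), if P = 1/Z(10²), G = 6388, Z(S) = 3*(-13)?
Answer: 39/249131 ≈ 0.00015654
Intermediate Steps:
Z(S) = -39
P = -1/39 (P = 1/(-39) = -1/39 ≈ -0.025641)
1/(G + P) = 1/(6388 - 1/39) = 1/(249131/39) = 39/249131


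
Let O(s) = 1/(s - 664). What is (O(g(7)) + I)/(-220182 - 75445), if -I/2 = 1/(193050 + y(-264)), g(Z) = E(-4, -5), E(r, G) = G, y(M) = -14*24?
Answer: 32342/6352317977097 ≈ 5.0914e-9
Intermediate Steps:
y(M) = -336
g(Z) = -5
O(s) = 1/(-664 + s)
I = -1/96357 (I = -2/(193050 - 336) = -2/192714 = -2*1/192714 = -1/96357 ≈ -1.0378e-5)
(O(g(7)) + I)/(-220182 - 75445) = (1/(-664 - 5) - 1/96357)/(-220182 - 75445) = (1/(-669) - 1/96357)/(-295627) = (-1/669 - 1/96357)*(-1/295627) = -32342/21487611*(-1/295627) = 32342/6352317977097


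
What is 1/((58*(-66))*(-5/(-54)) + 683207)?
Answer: 9/6145673 ≈ 1.4644e-6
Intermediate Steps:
1/((58*(-66))*(-5/(-54)) + 683207) = 1/(-(-19140)*(-1)/54 + 683207) = 1/(-3828*5/54 + 683207) = 1/(-3190/9 + 683207) = 1/(6145673/9) = 9/6145673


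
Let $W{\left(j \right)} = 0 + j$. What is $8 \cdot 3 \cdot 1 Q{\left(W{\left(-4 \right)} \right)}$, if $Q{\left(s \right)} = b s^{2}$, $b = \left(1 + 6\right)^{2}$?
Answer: $18816$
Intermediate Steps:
$b = 49$ ($b = 7^{2} = 49$)
$W{\left(j \right)} = j$
$Q{\left(s \right)} = 49 s^{2}$
$8 \cdot 3 \cdot 1 Q{\left(W{\left(-4 \right)} \right)} = 8 \cdot 3 \cdot 1 \cdot 49 \left(-4\right)^{2} = 24 \cdot 1 \cdot 49 \cdot 16 = 24 \cdot 784 = 18816$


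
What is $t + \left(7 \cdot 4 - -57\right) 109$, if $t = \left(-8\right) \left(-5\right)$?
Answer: $9305$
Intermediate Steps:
$t = 40$
$t + \left(7 \cdot 4 - -57\right) 109 = 40 + \left(7 \cdot 4 - -57\right) 109 = 40 + \left(28 + 57\right) 109 = 40 + 85 \cdot 109 = 40 + 9265 = 9305$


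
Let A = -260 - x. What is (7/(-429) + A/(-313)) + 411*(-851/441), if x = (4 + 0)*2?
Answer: -1737597088/2193191 ≈ -792.27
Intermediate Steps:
x = 8 (x = 4*2 = 8)
A = -268 (A = -260 - 1*8 = -260 - 8 = -268)
(7/(-429) + A/(-313)) + 411*(-851/441) = (7/(-429) - 268/(-313)) + 411*(-851/441) = (7*(-1/429) - 268*(-1/313)) + 411*(-851*1/441) = (-7/429 + 268/313) + 411*(-851/441) = 112781/134277 - 116587/147 = -1737597088/2193191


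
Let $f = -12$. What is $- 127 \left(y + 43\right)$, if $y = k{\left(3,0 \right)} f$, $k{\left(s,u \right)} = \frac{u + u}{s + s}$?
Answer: $-5461$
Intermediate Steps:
$k{\left(s,u \right)} = \frac{u}{s}$ ($k{\left(s,u \right)} = \frac{2 u}{2 s} = 2 u \frac{1}{2 s} = \frac{u}{s}$)
$y = 0$ ($y = \frac{0}{3} \left(-12\right) = 0 \cdot \frac{1}{3} \left(-12\right) = 0 \left(-12\right) = 0$)
$- 127 \left(y + 43\right) = - 127 \left(0 + 43\right) = \left(-127\right) 43 = -5461$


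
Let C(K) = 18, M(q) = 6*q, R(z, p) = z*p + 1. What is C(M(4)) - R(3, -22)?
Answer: 83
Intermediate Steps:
R(z, p) = 1 + p*z (R(z, p) = p*z + 1 = 1 + p*z)
C(M(4)) - R(3, -22) = 18 - (1 - 22*3) = 18 - (1 - 66) = 18 - 1*(-65) = 18 + 65 = 83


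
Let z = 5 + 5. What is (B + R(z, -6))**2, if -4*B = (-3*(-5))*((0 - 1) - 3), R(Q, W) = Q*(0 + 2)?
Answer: 1225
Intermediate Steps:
z = 10
R(Q, W) = 2*Q (R(Q, W) = Q*2 = 2*Q)
B = 15 (B = -(-3*(-5))*((0 - 1) - 3)/4 = -15*(-1 - 3)/4 = -15*(-4)/4 = -1/4*(-60) = 15)
(B + R(z, -6))**2 = (15 + 2*10)**2 = (15 + 20)**2 = 35**2 = 1225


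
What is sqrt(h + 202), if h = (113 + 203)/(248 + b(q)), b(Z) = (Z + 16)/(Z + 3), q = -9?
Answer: sqrt(445866898)/1481 ≈ 14.258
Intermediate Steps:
b(Z) = (16 + Z)/(3 + Z)
h = 1896/1481 (h = (113 + 203)/(248 + (16 - 9)/(3 - 9)) = 316/(248 + 7/(-6)) = 316/(248 - 1/6*7) = 316/(248 - 7/6) = 316/(1481/6) = 316*(6/1481) = 1896/1481 ≈ 1.2802)
sqrt(h + 202) = sqrt(1896/1481 + 202) = sqrt(301058/1481) = sqrt(445866898)/1481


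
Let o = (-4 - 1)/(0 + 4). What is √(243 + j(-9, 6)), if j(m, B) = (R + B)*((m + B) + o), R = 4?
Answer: √802/2 ≈ 14.160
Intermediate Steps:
o = -5/4 ≈ -1.2500
j(m, B) = (4 + B)*(-5/4 + B + m) (j(m, B) = (4 + B)*((m + B) - 5/4) = (4 + B)*((B + m) - 5/4) = (4 + B)*(-5/4 + B + m))
√(243 + j(-9, 6)) = √(243 + (-5 + 6² + 4*(-9) + (11/4)*6 + 6*(-9))) = √(243 + (-5 + 36 - 36 + 33/2 - 54)) = √(243 - 85/2) = √(401/2) = √802/2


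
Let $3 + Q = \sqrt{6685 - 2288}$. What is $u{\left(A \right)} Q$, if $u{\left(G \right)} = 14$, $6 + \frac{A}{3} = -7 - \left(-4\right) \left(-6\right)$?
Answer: $-42 + 14 \sqrt{4397} \approx 886.34$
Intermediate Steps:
$A = -111$ ($A = -18 + 3 \left(-7 - \left(-4\right) \left(-6\right)\right) = -18 + 3 \left(-7 - 24\right) = -18 + 3 \left(-31\right) = -18 - 93 = -111$)
$Q = -3 + \sqrt{4397}$ ($Q = -3 + \sqrt{6685 - 2288} = -3 + \sqrt{4397} \approx 63.31$)
$u{\left(A \right)} Q = 14 \left(-3 + \sqrt{4397}\right) = -42 + 14 \sqrt{4397}$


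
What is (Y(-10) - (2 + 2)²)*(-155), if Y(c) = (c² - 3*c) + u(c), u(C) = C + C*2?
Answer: -13020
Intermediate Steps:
u(C) = 3*C (u(C) = C + 2*C = 3*C)
Y(c) = c² (Y(c) = (c² - 3*c) + 3*c = c²)
(Y(-10) - (2 + 2)²)*(-155) = ((-10)² - (2 + 2)²)*(-155) = (100 - 1*4²)*(-155) = (100 - 1*16)*(-155) = (100 - 16)*(-155) = 84*(-155) = -13020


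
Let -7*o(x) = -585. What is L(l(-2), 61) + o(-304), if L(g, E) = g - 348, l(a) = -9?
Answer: -1914/7 ≈ -273.43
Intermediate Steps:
o(x) = 585/7 (o(x) = -⅐*(-585) = 585/7)
L(g, E) = -348 + g
L(l(-2), 61) + o(-304) = (-348 - 9) + 585/7 = -357 + 585/7 = -1914/7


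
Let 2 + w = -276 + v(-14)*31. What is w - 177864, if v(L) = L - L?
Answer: -178142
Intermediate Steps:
v(L) = 0
w = -278 (w = -2 + (-276 + 0*31) = -2 + (-276 + 0) = -2 - 276 = -278)
w - 177864 = -278 - 177864 = -178142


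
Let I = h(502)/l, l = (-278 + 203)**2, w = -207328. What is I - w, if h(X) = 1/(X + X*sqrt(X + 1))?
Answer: 293892104879999/1417522500 + sqrt(503)/1417522500 ≈ 2.0733e+5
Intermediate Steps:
l = 5625 (l = (-75)**2 = 5625)
h(X) = 1/(X + X*sqrt(1 + X))
I = 1/(2823750*(1 + sqrt(503))) (I = (1/(502*(1 + sqrt(1 + 502))))/5625 = (1/(502*(1 + sqrt(503))))*(1/5625) = 1/(2823750*(1 + sqrt(503))) ≈ 1.5116e-8)
I - w = (-1/1417522500 + sqrt(503)/1417522500) - 1*(-207328) = (-1/1417522500 + sqrt(503)/1417522500) + 207328 = 293892104879999/1417522500 + sqrt(503)/1417522500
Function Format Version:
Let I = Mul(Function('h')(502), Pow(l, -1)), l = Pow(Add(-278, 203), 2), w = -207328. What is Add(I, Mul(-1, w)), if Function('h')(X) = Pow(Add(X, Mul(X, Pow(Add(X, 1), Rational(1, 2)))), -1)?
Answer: Add(Rational(293892104879999, 1417522500), Mul(Rational(1, 1417522500), Pow(503, Rational(1, 2)))) ≈ 2.0733e+5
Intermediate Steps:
l = 5625 (l = Pow(-75, 2) = 5625)
Function('h')(X) = Pow(Add(X, Mul(X, Pow(Add(1, X), Rational(1, 2)))), -1)
I = Mul(Rational(1, 2823750), Pow(Add(1, Pow(503, Rational(1, 2))), -1)) (I = Mul(Mul(Pow(502, -1), Pow(Add(1, Pow(Add(1, 502), Rational(1, 2))), -1)), Pow(5625, -1)) = Mul(Mul(Rational(1, 502), Pow(Add(1, Pow(503, Rational(1, 2))), -1)), Rational(1, 5625)) = Mul(Rational(1, 2823750), Pow(Add(1, Pow(503, Rational(1, 2))), -1)) ≈ 1.5116e-8)
Add(I, Mul(-1, w)) = Add(Add(Rational(-1, 1417522500), Mul(Rational(1, 1417522500), Pow(503, Rational(1, 2)))), Mul(-1, -207328)) = Add(Add(Rational(-1, 1417522500), Mul(Rational(1, 1417522500), Pow(503, Rational(1, 2)))), 207328) = Add(Rational(293892104879999, 1417522500), Mul(Rational(1, 1417522500), Pow(503, Rational(1, 2))))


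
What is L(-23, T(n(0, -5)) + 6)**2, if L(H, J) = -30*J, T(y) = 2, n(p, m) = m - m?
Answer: 57600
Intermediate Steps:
n(p, m) = 0
L(-23, T(n(0, -5)) + 6)**2 = (-30*(2 + 6))**2 = (-30*8)**2 = (-240)**2 = 57600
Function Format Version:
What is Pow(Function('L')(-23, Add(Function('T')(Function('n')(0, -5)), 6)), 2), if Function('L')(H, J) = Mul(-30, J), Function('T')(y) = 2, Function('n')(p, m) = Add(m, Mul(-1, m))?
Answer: 57600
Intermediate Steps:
Function('n')(p, m) = 0
Pow(Function('L')(-23, Add(Function('T')(Function('n')(0, -5)), 6)), 2) = Pow(Mul(-30, Add(2, 6)), 2) = Pow(Mul(-30, 8), 2) = Pow(-240, 2) = 57600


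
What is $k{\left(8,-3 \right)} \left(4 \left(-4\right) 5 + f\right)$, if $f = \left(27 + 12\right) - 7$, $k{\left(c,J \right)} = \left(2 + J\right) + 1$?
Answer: $0$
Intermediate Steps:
$k{\left(c,J \right)} = 3 + J$
$f = 32$ ($f = 39 - 7 = 32$)
$k{\left(8,-3 \right)} \left(4 \left(-4\right) 5 + f\right) = \left(3 - 3\right) \left(4 \left(-4\right) 5 + 32\right) = 0 \left(\left(-16\right) 5 + 32\right) = 0 \left(-80 + 32\right) = 0 \left(-48\right) = 0$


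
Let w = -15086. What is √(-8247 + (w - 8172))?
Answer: I*√31505 ≈ 177.5*I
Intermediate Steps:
√(-8247 + (w - 8172)) = √(-8247 + (-15086 - 8172)) = √(-8247 - 23258) = √(-31505) = I*√31505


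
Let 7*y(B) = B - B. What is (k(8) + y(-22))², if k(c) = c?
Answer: 64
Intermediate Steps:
y(B) = 0 (y(B) = (B - B)/7 = (⅐)*0 = 0)
(k(8) + y(-22))² = (8 + 0)² = 8² = 64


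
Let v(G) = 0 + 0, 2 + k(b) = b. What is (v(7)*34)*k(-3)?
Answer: 0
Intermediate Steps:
k(b) = -2 + b
v(G) = 0
(v(7)*34)*k(-3) = (0*34)*(-2 - 3) = 0*(-5) = 0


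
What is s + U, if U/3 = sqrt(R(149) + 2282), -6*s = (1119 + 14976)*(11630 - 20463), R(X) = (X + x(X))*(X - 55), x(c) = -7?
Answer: 47389045/2 + 3*sqrt(15630) ≈ 2.3695e+7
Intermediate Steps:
R(X) = (-55 + X)*(-7 + X) (R(X) = (X - 7)*(X - 55) = (-7 + X)*(-55 + X) = (-55 + X)*(-7 + X))
s = 47389045/2 (s = -(1119 + 14976)*(11630 - 20463)/6 = -5365*(-8833)/2 = -1/6*(-142167135) = 47389045/2 ≈ 2.3695e+7)
U = 3*sqrt(15630) (U = 3*sqrt((385 + 149**2 - 62*149) + 2282) = 3*sqrt((385 + 22201 - 9238) + 2282) = 3*sqrt(13348 + 2282) = 3*sqrt(15630) ≈ 375.06)
s + U = 47389045/2 + 3*sqrt(15630)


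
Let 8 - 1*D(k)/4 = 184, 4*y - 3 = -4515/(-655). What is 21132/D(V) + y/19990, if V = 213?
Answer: -6917241123/230444720 ≈ -30.017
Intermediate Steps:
y = 324/131 (y = 3/4 + (-4515/(-655))/4 = 3/4 + (-4515*(-1/655))/4 = 3/4 + (1/4)*(903/131) = 3/4 + 903/524 = 324/131 ≈ 2.4733)
D(k) = -704 (D(k) = 32 - 4*184 = 32 - 736 = -704)
21132/D(V) + y/19990 = 21132/(-704) + (324/131)/19990 = 21132*(-1/704) + (324/131)*(1/19990) = -5283/176 + 162/1309345 = -6917241123/230444720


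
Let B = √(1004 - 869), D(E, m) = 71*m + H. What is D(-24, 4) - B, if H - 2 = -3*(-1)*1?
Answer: 289 - 3*√15 ≈ 277.38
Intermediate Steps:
H = 5 (H = 2 - 3*(-1)*1 = 2 + 3*1 = 2 + 3 = 5)
D(E, m) = 5 + 71*m (D(E, m) = 71*m + 5 = 5 + 71*m)
B = 3*√15 (B = √135 = 3*√15 ≈ 11.619)
D(-24, 4) - B = (5 + 71*4) - 3*√15 = (5 + 284) - 3*√15 = 289 - 3*√15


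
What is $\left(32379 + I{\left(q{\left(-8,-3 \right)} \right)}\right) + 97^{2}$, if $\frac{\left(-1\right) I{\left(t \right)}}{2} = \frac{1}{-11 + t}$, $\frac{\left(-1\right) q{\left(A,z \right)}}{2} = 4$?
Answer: $\frac{793974}{19} \approx 41788.0$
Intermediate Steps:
$q{\left(A,z \right)} = -8$ ($q{\left(A,z \right)} = \left(-2\right) 4 = -8$)
$I{\left(t \right)} = - \frac{2}{-11 + t}$
$\left(32379 + I{\left(q{\left(-8,-3 \right)} \right)}\right) + 97^{2} = \left(32379 - \frac{2}{-11 - 8}\right) + 97^{2} = \left(32379 - \frac{2}{-19}\right) + 9409 = \left(32379 - - \frac{2}{19}\right) + 9409 = \left(32379 + \frac{2}{19}\right) + 9409 = \frac{615203}{19} + 9409 = \frac{793974}{19}$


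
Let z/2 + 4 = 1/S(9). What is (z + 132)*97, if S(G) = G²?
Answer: 974462/81 ≈ 12030.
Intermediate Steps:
z = -646/81 (z = -8 + 2/(9²) = -8 + 2/81 = -646/81 ≈ -7.9753)
(z + 132)*97 = (-646/81 + 132)*97 = (10046/81)*97 = 974462/81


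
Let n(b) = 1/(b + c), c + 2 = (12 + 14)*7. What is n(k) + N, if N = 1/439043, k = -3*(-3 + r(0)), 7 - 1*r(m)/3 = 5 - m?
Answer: 439214/75076353 ≈ 0.0058502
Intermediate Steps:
r(m) = 6 + 3*m (r(m) = 21 - 3*(5 - m) = 21 + (-15 + 3*m) = 6 + 3*m)
c = 180 (c = -2 + (12 + 14)*7 = -2 + 26*7 = -2 + 182 = 180)
k = -9 (k = -3*(-3 + (6 + 3*0)) = -3*(-3 + (6 + 0)) = -3*(-3 + 6) = -3*3 = -9)
n(b) = 1/(180 + b) (n(b) = 1/(b + 180) = 1/(180 + b))
N = 1/439043 ≈ 2.2777e-6
n(k) + N = 1/(180 - 9) + 1/439043 = 1/171 + 1/439043 = 439214/75076353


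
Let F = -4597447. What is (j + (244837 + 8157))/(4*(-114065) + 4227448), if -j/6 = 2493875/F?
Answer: 290785367392/4334459239259 ≈ 0.067087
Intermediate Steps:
j = 14963250/4597447 (j = -14963250/(-4597447) = -14963250*(-1)/4597447 = -6*(-2493875/4597447) = 14963250/4597447 ≈ 3.2547)
(j + (244837 + 8157))/(4*(-114065) + 4227448) = (14963250/4597447 + (244837 + 8157))/(4*(-114065) + 4227448) = (14963250/4597447 + 252994)/(-456260 + 4227448) = (1163141469568/4597447)/3771188 = (1163141469568/4597447)*(1/3771188) = 290785367392/4334459239259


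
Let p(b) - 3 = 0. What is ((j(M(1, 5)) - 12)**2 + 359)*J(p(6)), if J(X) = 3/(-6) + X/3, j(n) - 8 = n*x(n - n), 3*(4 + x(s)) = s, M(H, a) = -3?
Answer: 423/2 ≈ 211.50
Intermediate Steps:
p(b) = 3 (p(b) = 3 + 0 = 3)
x(s) = -4 + s/3
j(n) = 8 - 4*n (j(n) = 8 + n*(-4 + (n - n)/3) = 8 + n*(-4 + (1/3)*0) = 8 + n*(-4 + 0) = 8 + n*(-4) = 8 - 4*n)
J(X) = -1/2 + X/3 (J(X) = 3*(-1/6) + X*(1/3) = -1/2 + X/3)
((j(M(1, 5)) - 12)**2 + 359)*J(p(6)) = (((8 - 4*(-3)) - 12)**2 + 359)*(-1/2 + (1/3)*3) = (((8 + 12) - 12)**2 + 359)*(-1/2 + 1) = ((20 - 12)**2 + 359)*(1/2) = (8**2 + 359)*(1/2) = (64 + 359)*(1/2) = 423*(1/2) = 423/2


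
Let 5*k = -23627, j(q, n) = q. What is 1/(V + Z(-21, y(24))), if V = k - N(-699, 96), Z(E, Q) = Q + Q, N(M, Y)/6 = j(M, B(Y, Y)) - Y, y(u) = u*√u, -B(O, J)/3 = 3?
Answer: -1115/1332671 + 2400*√6/1332671 ≈ 0.0035746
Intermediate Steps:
B(O, J) = -9 (B(O, J) = -3*3 = -9)
y(u) = u^(3/2)
N(M, Y) = -6*Y + 6*M (N(M, Y) = 6*(M - Y) = -6*Y + 6*M)
Z(E, Q) = 2*Q
k = -23627/5 (k = (⅕)*(-23627) = -23627/5 ≈ -4725.4)
V = 223/5 (V = -23627/5 - (-6*96 + 6*(-699)) = -23627/5 - (-576 - 4194) = -23627/5 - 1*(-4770) = -23627/5 + 4770 = 223/5 ≈ 44.600)
1/(V + Z(-21, y(24))) = 1/(223/5 + 2*24^(3/2)) = 1/(223/5 + 2*(48*√6)) = 1/(223/5 + 96*√6)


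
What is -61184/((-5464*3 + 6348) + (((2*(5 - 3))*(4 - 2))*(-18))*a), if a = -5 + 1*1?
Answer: 15296/2367 ≈ 6.4622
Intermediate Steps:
a = -4 (a = -5 + 1 = -4)
-61184/((-5464*3 + 6348) + (((2*(5 - 3))*(4 - 2))*(-18))*a) = -61184/((-5464*3 + 6348) + (((2*(5 - 3))*(4 - 2))*(-18))*(-4)) = -61184/((-16392 + 6348) + (((2*2)*2)*(-18))*(-4)) = -61184/(-10044 + ((4*2)*(-18))*(-4)) = -61184/(-10044 + (8*(-18))*(-4)) = -61184/(-10044 - 144*(-4)) = -61184/(-10044 + 576) = -61184/(-9468) = -61184*(-1/9468) = 15296/2367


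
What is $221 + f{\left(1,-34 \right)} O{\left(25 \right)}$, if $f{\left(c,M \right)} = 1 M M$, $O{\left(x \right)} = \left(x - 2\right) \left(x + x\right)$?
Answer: $1329621$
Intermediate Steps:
$O{\left(x \right)} = 2 x \left(-2 + x\right)$ ($O{\left(x \right)} = \left(-2 + x\right) 2 x = 2 x \left(-2 + x\right)$)
$f{\left(c,M \right)} = M^{2}$ ($f{\left(c,M \right)} = M M = M^{2}$)
$221 + f{\left(1,-34 \right)} O{\left(25 \right)} = 221 + \left(-34\right)^{2} \cdot 2 \cdot 25 \left(-2 + 25\right) = 221 + 1156 \cdot 2 \cdot 25 \cdot 23 = 221 + 1156 \cdot 1150 = 221 + 1329400 = 1329621$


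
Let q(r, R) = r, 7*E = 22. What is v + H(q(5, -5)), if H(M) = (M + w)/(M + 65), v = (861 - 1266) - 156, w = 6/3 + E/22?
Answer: -27484/49 ≈ -560.90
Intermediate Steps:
E = 22/7 (E = (⅐)*22 = 22/7 ≈ 3.1429)
w = 15/7 (w = 6/3 + (22/7)/22 = 6*(⅓) + (22/7)*(1/22) = 2 + ⅐ = 15/7 ≈ 2.1429)
v = -561 (v = -405 - 156 = -561)
H(M) = (15/7 + M)/(65 + M) (H(M) = (M + 15/7)/(M + 65) = (15/7 + M)/(65 + M))
v + H(q(5, -5)) = -561 + (15/7 + 5)/(65 + 5) = -561 + (50/7)/70 = -561 + (1/70)*(50/7) = -561 + 5/49 = -27484/49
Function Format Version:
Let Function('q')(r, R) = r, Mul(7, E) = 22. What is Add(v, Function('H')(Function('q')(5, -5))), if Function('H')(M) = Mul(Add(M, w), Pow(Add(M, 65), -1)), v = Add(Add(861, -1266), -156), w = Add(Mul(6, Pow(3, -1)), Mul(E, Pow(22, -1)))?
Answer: Rational(-27484, 49) ≈ -560.90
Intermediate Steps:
E = Rational(22, 7) (E = Mul(Rational(1, 7), 22) = Rational(22, 7) ≈ 3.1429)
w = Rational(15, 7) (w = Add(Mul(6, Pow(3, -1)), Mul(Rational(22, 7), Pow(22, -1))) = Add(Mul(6, Rational(1, 3)), Mul(Rational(22, 7), Rational(1, 22))) = Add(2, Rational(1, 7)) = Rational(15, 7) ≈ 2.1429)
v = -561 (v = Add(-405, -156) = -561)
Function('H')(M) = Mul(Pow(Add(65, M), -1), Add(Rational(15, 7), M)) (Function('H')(M) = Mul(Add(M, Rational(15, 7)), Pow(Add(M, 65), -1)) = Mul(Add(Rational(15, 7), M), Pow(Add(65, M), -1)) = Mul(Pow(Add(65, M), -1), Add(Rational(15, 7), M)))
Add(v, Function('H')(Function('q')(5, -5))) = Add(-561, Mul(Pow(Add(65, 5), -1), Add(Rational(15, 7), 5))) = Add(-561, Mul(Pow(70, -1), Rational(50, 7))) = Add(-561, Mul(Rational(1, 70), Rational(50, 7))) = Add(-561, Rational(5, 49)) = Rational(-27484, 49)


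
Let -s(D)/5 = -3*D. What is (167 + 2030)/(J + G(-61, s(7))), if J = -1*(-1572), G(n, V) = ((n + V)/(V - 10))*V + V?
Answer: 41743/32787 ≈ 1.2732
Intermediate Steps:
s(D) = 15*D (s(D) = -(-15)*D = 15*D)
G(n, V) = V + V*(V + n)/(-10 + V) (G(n, V) = ((V + n)/(-10 + V))*V + V = V*(V + n)/(-10 + V) + V = V + V*(V + n)/(-10 + V))
J = 1572
(167 + 2030)/(J + G(-61, s(7))) = (167 + 2030)/(1572 + (15*7)*(-10 - 61 + 2*(15*7))/(-10 + 15*7)) = 2197/(1572 + 105*(-10 - 61 + 2*105)/(-10 + 105)) = 2197/(1572 + 105*(-10 - 61 + 210)/95) = 2197/(1572 + 105*(1/95)*139) = 2197/(1572 + 2919/19) = 2197/(32787/19) = 2197*(19/32787) = 41743/32787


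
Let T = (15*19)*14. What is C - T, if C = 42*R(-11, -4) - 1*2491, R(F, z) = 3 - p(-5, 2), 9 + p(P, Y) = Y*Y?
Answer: -6145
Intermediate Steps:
p(P, Y) = -9 + Y² (p(P, Y) = -9 + Y*Y = -9 + Y²)
R(F, z) = 8 (R(F, z) = 3 - (-9 + 2²) = 3 - (-9 + 4) = 3 - 1*(-5) = 3 + 5 = 8)
T = 3990 (T = 285*14 = 3990)
C = -2155 (C = 42*8 - 1*2491 = 336 - 2491 = -2155)
C - T = -2155 - 1*3990 = -2155 - 3990 = -6145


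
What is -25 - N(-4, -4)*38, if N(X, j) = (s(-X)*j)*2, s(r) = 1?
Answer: 279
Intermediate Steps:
N(X, j) = 2*j (N(X, j) = (1*j)*2 = j*2 = 2*j)
-25 - N(-4, -4)*38 = -25 - 2*(-4)*38 = -25 - 1*(-8)*38 = -25 + 8*38 = -25 + 304 = 279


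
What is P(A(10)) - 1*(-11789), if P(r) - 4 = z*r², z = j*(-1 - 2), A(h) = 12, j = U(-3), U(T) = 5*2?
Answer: 7473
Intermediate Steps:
U(T) = 10
j = 10
z = -30 (z = 10*(-1 - 2) = 10*(-3) = -30)
P(r) = 4 - 30*r²
P(A(10)) - 1*(-11789) = (4 - 30*12²) - 1*(-11789) = (4 - 30*144) + 11789 = (4 - 4320) + 11789 = -4316 + 11789 = 7473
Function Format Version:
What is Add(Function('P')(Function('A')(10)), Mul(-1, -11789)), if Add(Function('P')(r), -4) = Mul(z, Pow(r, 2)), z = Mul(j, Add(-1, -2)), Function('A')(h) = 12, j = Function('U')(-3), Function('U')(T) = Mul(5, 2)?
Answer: 7473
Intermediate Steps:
Function('U')(T) = 10
j = 10
z = -30 (z = Mul(10, Add(-1, -2)) = Mul(10, -3) = -30)
Function('P')(r) = Add(4, Mul(-30, Pow(r, 2)))
Add(Function('P')(Function('A')(10)), Mul(-1, -11789)) = Add(Add(4, Mul(-30, Pow(12, 2))), Mul(-1, -11789)) = Add(Add(4, Mul(-30, 144)), 11789) = Add(Add(4, -4320), 11789) = Add(-4316, 11789) = 7473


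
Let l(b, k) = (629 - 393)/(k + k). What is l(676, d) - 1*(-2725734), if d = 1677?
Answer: 4571056036/1677 ≈ 2.7257e+6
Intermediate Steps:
l(b, k) = 118/k (l(b, k) = 236/((2*k)) = 236*(1/(2*k)) = 118/k)
l(676, d) - 1*(-2725734) = 118/1677 - 1*(-2725734) = 118*(1/1677) + 2725734 = 118/1677 + 2725734 = 4571056036/1677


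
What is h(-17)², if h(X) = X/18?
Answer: 289/324 ≈ 0.89198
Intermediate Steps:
h(X) = X/18 (h(X) = X*(1/18) = X/18)
h(-17)² = ((1/18)*(-17))² = (-17/18)² = 289/324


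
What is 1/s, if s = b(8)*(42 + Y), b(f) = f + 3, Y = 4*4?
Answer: 1/638 ≈ 0.0015674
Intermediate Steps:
Y = 16
b(f) = 3 + f
s = 638 (s = (3 + 8)*(42 + 16) = 11*58 = 638)
1/s = 1/638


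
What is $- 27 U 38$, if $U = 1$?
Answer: $-1026$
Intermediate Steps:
$- 27 U 38 = \left(-27\right) 1 \cdot 38 = \left(-27\right) 38 = -1026$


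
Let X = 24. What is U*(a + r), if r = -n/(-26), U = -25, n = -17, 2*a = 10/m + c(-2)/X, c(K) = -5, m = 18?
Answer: 22475/1872 ≈ 12.006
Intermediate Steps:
a = 25/144 (a = (10/18 - 5/24)/2 = (10*(1/18) - 5*1/24)/2 = (5/9 - 5/24)/2 = (1/2)*(25/72) = 25/144 ≈ 0.17361)
r = -17/26 (r = -(-17)/(-26) = -(-17)*(-1)/26 = -1*17/26 = -17/26 ≈ -0.65385)
U*(a + r) = -25*(25/144 - 17/26) = -25*(-899/1872) = 22475/1872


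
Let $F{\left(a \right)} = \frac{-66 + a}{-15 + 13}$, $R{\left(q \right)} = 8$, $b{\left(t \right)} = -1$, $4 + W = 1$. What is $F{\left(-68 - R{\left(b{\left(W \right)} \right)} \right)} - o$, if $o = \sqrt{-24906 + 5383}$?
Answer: $71 - i \sqrt{19523} \approx 71.0 - 139.72 i$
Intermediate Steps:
$W = -3$ ($W = -4 + 1 = -3$)
$F{\left(a \right)} = 33 - \frac{a}{2}$ ($F{\left(a \right)} = \frac{-66 + a}{-2} = \left(-66 + a\right) \left(- \frac{1}{2}\right) = 33 - \frac{a}{2}$)
$o = i \sqrt{19523}$ ($o = \sqrt{-19523} = i \sqrt{19523} \approx 139.72 i$)
$F{\left(-68 - R{\left(b{\left(W \right)} \right)} \right)} - o = \left(33 - \frac{-68 - 8}{2}\right) - i \sqrt{19523} = \left(33 - -38\right) - i \sqrt{19523} = \left(33 + 38\right) - i \sqrt{19523} = 71 - i \sqrt{19523}$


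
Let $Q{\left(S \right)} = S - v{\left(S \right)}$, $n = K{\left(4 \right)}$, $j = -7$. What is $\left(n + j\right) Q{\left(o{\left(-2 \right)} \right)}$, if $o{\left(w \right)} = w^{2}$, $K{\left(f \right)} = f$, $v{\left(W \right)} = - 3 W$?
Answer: $-48$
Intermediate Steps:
$n = 4$
$Q{\left(S \right)} = 4 S$ ($Q{\left(S \right)} = S - - 3 S = S + 3 S = 4 S$)
$\left(n + j\right) Q{\left(o{\left(-2 \right)} \right)} = \left(4 - 7\right) 4 \left(-2\right)^{2} = - 3 \cdot 4 \cdot 4 = \left(-3\right) 16 = -48$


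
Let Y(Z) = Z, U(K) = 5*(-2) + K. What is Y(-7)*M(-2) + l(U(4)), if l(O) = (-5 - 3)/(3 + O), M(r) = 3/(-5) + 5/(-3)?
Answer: 278/15 ≈ 18.533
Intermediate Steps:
M(r) = -34/15 (M(r) = 3*(-1/5) + 5*(-1/3) = -3/5 - 5/3 = -34/15)
U(K) = -10 + K
l(O) = -8/(3 + O)
Y(-7)*M(-2) + l(U(4)) = -7*(-34/15) - 8/(3 + (-10 + 4)) = 238/15 - 8/(3 - 6) = 238/15 - 8/(-3) = 238/15 - 8*(-1/3) = 238/15 + 8/3 = 278/15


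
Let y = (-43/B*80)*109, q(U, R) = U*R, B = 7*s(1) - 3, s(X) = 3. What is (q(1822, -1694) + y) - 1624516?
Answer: -42586336/9 ≈ -4.7318e+6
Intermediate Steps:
B = 18 (B = 7*3 - 3 = 21 - 3 = 18)
q(U, R) = R*U
y = -187480/9 (y = (-43/18*80)*109 = (-43*1/18*80)*109 = -43/18*80*109 = -1720/9*109 = -187480/9 ≈ -20831.)
(q(1822, -1694) + y) - 1624516 = (-1694*1822 - 187480/9) - 1624516 = (-3086468 - 187480/9) - 1624516 = -27965692/9 - 1624516 = -42586336/9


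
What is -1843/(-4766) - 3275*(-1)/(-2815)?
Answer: -2084121/2683258 ≈ -0.77671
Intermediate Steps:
-1843/(-4766) - 3275*(-1)/(-2815) = -1843*(-1/4766) + 3275*(-1/2815) = 1843/4766 - 655/563 = -2084121/2683258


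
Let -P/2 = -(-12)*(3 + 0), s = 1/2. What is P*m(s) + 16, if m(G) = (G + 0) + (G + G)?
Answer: -92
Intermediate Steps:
s = ½ ≈ 0.50000
m(G) = 3*G (m(G) = G + 2*G = 3*G)
P = -72 (P = -(-6)*(-4*(3 + 0)) = -(-6)*(-4*3) = -(-6)*(-12) = -2*36 = -72)
P*m(s) + 16 = -216/2 + 16 = -72*3/2 + 16 = -108 + 16 = -92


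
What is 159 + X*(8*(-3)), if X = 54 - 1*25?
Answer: -537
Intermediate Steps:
X = 29 (X = 54 - 25 = 29)
159 + X*(8*(-3)) = 159 + 29*(8*(-3)) = 159 + 29*(-24) = 159 - 696 = -537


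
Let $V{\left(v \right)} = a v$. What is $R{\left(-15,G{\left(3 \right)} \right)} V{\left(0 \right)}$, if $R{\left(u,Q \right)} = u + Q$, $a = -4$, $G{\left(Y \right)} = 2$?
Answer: $0$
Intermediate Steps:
$R{\left(u,Q \right)} = Q + u$
$V{\left(v \right)} = - 4 v$
$R{\left(-15,G{\left(3 \right)} \right)} V{\left(0 \right)} = \left(2 - 15\right) \left(\left(-4\right) 0\right) = \left(-13\right) 0 = 0$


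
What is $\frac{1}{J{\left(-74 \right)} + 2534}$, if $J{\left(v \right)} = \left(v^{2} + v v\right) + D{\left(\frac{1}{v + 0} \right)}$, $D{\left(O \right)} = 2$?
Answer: $\frac{1}{13488} \approx 7.414 \cdot 10^{-5}$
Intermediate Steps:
$J{\left(v \right)} = 2 + 2 v^{2}$ ($J{\left(v \right)} = \left(v^{2} + v v\right) + 2 = \left(v^{2} + v^{2}\right) + 2 = 2 v^{2} + 2 = 2 + 2 v^{2}$)
$\frac{1}{J{\left(-74 \right)} + 2534} = \frac{1}{\left(2 + 2 \left(-74\right)^{2}\right) + 2534} = \frac{1}{\left(2 + 2 \cdot 5476\right) + 2534} = \frac{1}{\left(2 + 10952\right) + 2534} = \frac{1}{10954 + 2534} = \frac{1}{13488}$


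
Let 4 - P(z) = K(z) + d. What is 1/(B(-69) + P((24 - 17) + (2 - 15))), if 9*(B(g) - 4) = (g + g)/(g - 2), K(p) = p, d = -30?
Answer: 213/9418 ≈ 0.022616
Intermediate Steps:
B(g) = 4 + 2*g/(9*(-2 + g)) (B(g) = 4 + ((g + g)/(g - 2))/9 = 4 + ((2*g)/(-2 + g))/9 = 4 + (2*g/(-2 + g))/9 = 4 + 2*g/(9*(-2 + g)))
P(z) = 34 - z (P(z) = 4 - (z - 30) = 4 - (-30 + z) = 4 + (30 - z) = 34 - z)
1/(B(-69) + P((24 - 17) + (2 - 15))) = 1/(2*(-36 + 19*(-69))/(9*(-2 - 69)) + (34 - ((24 - 17) + (2 - 15)))) = 1/((2/9)*(-36 - 1311)/(-71) + (34 - (7 - 13))) = 1/((2/9)*(-1/71)*(-1347) + (34 - 1*(-6))) = 1/(898/213 + (34 + 6)) = 1/(898/213 + 40) = 1/(9418/213) = 213/9418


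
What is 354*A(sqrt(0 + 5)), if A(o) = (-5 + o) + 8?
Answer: 1062 + 354*sqrt(5) ≈ 1853.6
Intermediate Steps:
A(o) = 3 + o
354*A(sqrt(0 + 5)) = 354*(3 + sqrt(0 + 5)) = 354*(3 + sqrt(5)) = 1062 + 354*sqrt(5)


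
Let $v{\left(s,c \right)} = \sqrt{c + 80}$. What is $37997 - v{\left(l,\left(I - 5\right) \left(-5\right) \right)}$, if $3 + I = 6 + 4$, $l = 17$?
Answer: $37997 - \sqrt{70} \approx 37989.0$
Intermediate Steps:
$I = 7$ ($I = -3 + \left(6 + 4\right) = -3 + 10 = 7$)
$v{\left(s,c \right)} = \sqrt{80 + c}$
$37997 - v{\left(l,\left(I - 5\right) \left(-5\right) \right)} = 37997 - \sqrt{80 + \left(7 - 5\right) \left(-5\right)} = 37997 - \sqrt{80 + 2 \left(-5\right)} = 37997 - \sqrt{80 - 10} = 37997 - \sqrt{70}$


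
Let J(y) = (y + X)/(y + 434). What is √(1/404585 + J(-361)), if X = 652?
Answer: 2*√869312013789785/29534705 ≈ 1.9966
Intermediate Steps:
J(y) = (652 + y)/(434 + y) (J(y) = (y + 652)/(y + 434) = (652 + y)/(434 + y))
√(1/404585 + J(-361)) = √(1/404585 + (652 - 361)/(434 - 361)) = √(1/404585 + 291/73) = √(117734308/29534705) = 2*√869312013789785/29534705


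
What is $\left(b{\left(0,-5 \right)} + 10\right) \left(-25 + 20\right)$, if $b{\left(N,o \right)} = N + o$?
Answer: $-25$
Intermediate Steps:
$\left(b{\left(0,-5 \right)} + 10\right) \left(-25 + 20\right) = \left(\left(0 - 5\right) + 10\right) \left(-25 + 20\right) = \left(-5 + 10\right) \left(-5\right) = 5 \left(-5\right) = -25$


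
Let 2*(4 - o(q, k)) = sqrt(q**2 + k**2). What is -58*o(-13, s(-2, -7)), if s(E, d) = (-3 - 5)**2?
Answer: -232 + 29*sqrt(4265) ≈ 1661.9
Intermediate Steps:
s(E, d) = 64 (s(E, d) = (-8)**2 = 64)
o(q, k) = 4 - sqrt(k**2 + q**2)/2 (o(q, k) = 4 - sqrt(q**2 + k**2)/2 = 4 - sqrt(k**2 + q**2)/2)
-58*o(-13, s(-2, -7)) = -58*(4 - sqrt(64**2 + (-13)**2)/2) = -58*(4 - sqrt(4096 + 169)/2) = -58*(4 - sqrt(4265)/2) = -232 + 29*sqrt(4265)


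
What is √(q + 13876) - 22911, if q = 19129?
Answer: -22911 + √33005 ≈ -22729.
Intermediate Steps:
√(q + 13876) - 22911 = √(19129 + 13876) - 22911 = √33005 - 22911 = -22911 + √33005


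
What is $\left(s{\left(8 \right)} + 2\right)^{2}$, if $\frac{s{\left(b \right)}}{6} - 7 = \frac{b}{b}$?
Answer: $2500$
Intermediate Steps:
$s{\left(b \right)} = 48$ ($s{\left(b \right)} = 42 + 6 \frac{b}{b} = 42 + 6 \cdot 1 = 42 + 6 = 48$)
$\left(s{\left(8 \right)} + 2\right)^{2} = \left(48 + 2\right)^{2} = 50^{2} = 2500$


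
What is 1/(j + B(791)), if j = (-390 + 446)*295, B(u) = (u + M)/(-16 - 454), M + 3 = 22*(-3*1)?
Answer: 235/3881839 ≈ 6.0538e-5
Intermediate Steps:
M = -69 (M = -3 + 22*(-3*1) = -3 + 22*(-3) = -3 - 66 = -69)
B(u) = 69/470 - u/470 (B(u) = (u - 69)/(-16 - 454) = (-69 + u)/(-470) = (-69 + u)*(-1/470) = 69/470 - u/470)
j = 16520 (j = 56*295 = 16520)
1/(j + B(791)) = 1/(16520 + (69/470 - 1/470*791)) = 1/(16520 + (69/470 - 791/470)) = 1/(16520 - 361/235) = 1/(3881839/235) = 235/3881839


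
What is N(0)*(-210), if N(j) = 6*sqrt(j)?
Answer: 0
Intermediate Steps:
N(0)*(-210) = (6*sqrt(0))*(-210) = (6*0)*(-210) = 0*(-210) = 0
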